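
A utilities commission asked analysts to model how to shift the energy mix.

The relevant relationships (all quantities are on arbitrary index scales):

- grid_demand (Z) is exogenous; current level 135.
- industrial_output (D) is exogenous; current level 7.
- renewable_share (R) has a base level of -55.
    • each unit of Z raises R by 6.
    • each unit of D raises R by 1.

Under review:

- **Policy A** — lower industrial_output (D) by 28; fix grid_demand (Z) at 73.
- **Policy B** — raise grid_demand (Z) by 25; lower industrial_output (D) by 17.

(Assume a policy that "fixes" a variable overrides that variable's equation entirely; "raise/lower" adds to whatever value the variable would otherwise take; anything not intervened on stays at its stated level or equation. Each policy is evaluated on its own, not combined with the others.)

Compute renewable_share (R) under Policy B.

895

Policy B (Z + 25, D − 17):
  Z = 135 + 25 = 160
  D = 7 − 17 = -10
  R = -55 + 6·160 + (-10) = 895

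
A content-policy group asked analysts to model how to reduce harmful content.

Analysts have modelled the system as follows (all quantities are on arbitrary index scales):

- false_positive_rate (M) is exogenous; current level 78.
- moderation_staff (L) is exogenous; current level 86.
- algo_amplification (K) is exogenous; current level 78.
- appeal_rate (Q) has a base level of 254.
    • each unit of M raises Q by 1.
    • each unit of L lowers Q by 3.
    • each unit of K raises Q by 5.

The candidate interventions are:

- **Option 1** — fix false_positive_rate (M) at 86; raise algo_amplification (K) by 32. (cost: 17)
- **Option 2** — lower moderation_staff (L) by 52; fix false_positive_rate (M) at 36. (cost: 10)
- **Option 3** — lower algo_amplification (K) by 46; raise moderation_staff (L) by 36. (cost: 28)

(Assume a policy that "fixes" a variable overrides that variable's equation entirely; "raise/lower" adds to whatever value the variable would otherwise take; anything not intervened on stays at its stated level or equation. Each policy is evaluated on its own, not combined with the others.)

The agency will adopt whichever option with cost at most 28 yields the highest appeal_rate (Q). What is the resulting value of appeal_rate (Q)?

Option 1 (M := 86, K + 32):
  M = 86
  L = 86
  K = 78 + 32 = 110
  Q = 254 + 86 − 3·86 + 5·110 = 632
Option 2 (L − 52, M := 36):
  M = 36
  L = 86 − 52 = 34
  K = 78
  Q = 254 + 36 − 3·34 + 5·78 = 578
Option 3 (K − 46, L + 36):
  M = 78
  L = 86 + 36 = 122
  K = 78 − 46 = 32
  Q = 254 + 78 − 3·122 + 5·32 = 126
Comparing — Option 1: Q=632, Option 2: Q=578, Option 3: Q=126. Highest is 632 (Option 1).

632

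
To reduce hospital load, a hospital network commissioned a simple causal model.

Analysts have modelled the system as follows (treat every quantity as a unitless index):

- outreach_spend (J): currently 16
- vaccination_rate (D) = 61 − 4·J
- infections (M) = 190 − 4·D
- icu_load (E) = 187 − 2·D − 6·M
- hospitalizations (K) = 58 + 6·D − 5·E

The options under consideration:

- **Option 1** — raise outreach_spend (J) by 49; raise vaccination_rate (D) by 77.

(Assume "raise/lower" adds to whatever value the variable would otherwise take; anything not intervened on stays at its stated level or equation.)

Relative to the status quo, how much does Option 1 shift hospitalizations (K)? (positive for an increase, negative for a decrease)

12376

Baseline:
  J = 16
  D = 61 − 4·16 = -3
  M = 190 − 4·(-3) = 202
  E = 187 − 2·(-3) − 6·202 = -1019
  K = 58 + 6·(-3) − 5·(-1019) = 5135
Option 1 (J + 49, D + 77):
  J = 16 + 49 = 65
  D = 61 − 4·65 (+77 from intervention) = -122
  M = 190 − 4·(-122) = 678
  E = 187 − 2·(-122) − 6·678 = -3637
  K = 58 + 6·(-122) − 5·(-3637) = 17511
Change in K: 17511 − 5135 = 12376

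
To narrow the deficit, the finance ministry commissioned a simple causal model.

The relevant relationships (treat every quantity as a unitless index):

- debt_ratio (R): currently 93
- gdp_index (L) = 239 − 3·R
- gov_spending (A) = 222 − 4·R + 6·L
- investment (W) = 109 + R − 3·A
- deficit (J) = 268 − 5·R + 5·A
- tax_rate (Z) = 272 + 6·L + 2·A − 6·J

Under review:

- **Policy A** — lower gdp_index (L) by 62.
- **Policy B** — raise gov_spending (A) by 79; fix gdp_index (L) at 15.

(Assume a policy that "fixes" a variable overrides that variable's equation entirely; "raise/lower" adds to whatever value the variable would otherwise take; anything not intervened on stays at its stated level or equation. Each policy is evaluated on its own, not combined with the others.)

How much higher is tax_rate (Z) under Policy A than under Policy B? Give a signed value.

Policy A (L − 62):
  R = 93
  L = 239 − 3·93 (−62 from intervention) = -102
  A = 222 − 4·93 + 6·(-102) = -762
  J = 268 − 5·93 + 5·(-762) = -4007
  Z = 272 + 6·(-102) + 2·(-762) − 6·(-4007) = 22178
Policy B (A + 79, L := 15):
  R = 93
  L = 15
  A = 222 − 4·93 + 6·15 (+79 from intervention) = 19
  J = 268 − 5·93 + 5·19 = -102
  Z = 272 + 6·15 + 2·19 − 6·(-102) = 1012
Z: 22178 − 1012 = 21166

21166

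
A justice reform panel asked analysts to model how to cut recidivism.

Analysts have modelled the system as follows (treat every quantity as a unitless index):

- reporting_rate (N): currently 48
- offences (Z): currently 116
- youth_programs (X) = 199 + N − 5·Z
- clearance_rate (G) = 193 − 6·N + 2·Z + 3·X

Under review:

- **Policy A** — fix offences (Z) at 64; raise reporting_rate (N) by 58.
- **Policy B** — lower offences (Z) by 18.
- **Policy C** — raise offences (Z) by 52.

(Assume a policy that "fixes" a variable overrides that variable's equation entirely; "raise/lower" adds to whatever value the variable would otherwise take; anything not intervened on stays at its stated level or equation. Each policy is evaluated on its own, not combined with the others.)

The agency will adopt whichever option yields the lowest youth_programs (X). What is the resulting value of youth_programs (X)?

-593

Policy A (Z := 64, N + 58):
  N = 48 + 58 = 106
  Z = 64
  X = 199 + 106 − 5·64 = -15
Policy B (Z − 18):
  N = 48
  Z = 116 − 18 = 98
  X = 199 + 48 − 5·98 = -243
Policy C (Z + 52):
  N = 48
  Z = 116 + 52 = 168
  X = 199 + 48 − 5·168 = -593
Comparing — Policy A: X=-15, Policy B: X=-243, Policy C: X=-593. Lowest is -593 (Policy C).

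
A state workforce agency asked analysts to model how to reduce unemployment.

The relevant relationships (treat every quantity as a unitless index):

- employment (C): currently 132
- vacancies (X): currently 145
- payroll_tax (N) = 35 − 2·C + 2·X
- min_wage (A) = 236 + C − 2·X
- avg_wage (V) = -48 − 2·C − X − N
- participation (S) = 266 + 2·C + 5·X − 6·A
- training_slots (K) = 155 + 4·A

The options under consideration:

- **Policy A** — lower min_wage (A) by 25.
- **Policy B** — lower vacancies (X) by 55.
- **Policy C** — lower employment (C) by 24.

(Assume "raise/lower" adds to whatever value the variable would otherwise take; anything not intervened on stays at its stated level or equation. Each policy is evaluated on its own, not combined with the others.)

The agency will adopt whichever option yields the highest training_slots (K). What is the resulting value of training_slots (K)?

907

Policy A (A − 25):
  C = 132
  X = 145
  A = 236 + 132 − 2·145 (−25 from intervention) = 53
  K = 155 + 4·53 = 367
Policy B (X − 55):
  C = 132
  X = 145 − 55 = 90
  A = 236 + 132 − 2·90 = 188
  K = 155 + 4·188 = 907
Policy C (C − 24):
  C = 132 − 24 = 108
  X = 145
  A = 236 + 108 − 2·145 = 54
  K = 155 + 4·54 = 371
Comparing — Policy A: K=367, Policy B: K=907, Policy C: K=371. Highest is 907 (Policy B).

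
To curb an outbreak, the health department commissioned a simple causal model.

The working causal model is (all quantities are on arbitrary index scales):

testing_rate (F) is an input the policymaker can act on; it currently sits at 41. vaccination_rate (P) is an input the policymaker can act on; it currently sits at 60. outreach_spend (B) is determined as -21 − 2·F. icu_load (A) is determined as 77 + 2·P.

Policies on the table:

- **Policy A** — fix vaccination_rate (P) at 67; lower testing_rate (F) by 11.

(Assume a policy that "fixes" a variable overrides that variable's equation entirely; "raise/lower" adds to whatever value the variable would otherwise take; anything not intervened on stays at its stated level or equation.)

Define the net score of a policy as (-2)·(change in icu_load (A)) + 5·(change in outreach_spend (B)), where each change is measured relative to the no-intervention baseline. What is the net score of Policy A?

Baseline:
  F = 41
  P = 60
  B = -21 − 2·41 = -103
  A = 77 + 2·60 = 197
Policy A (P := 67, F − 11):
  F = 41 − 11 = 30
  P = 67
  B = -21 − 2·30 = -81
  A = 77 + 2·67 = 211
ΔA = 211 − 197 = 14; ΔB = -81 − (-103) = 22
Score = (-2)·14 + 5·22 = 82

82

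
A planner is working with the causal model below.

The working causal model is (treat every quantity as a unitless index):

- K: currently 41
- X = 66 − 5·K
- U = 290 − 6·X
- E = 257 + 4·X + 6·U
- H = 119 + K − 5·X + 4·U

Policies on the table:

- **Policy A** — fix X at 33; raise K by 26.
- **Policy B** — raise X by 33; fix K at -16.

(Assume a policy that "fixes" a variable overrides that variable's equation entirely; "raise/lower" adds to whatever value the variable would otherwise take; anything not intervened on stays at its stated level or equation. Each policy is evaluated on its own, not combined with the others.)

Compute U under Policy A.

92

Policy A (X := 33, K + 26):
  K = 41 + 26 = 67
  X = 33
  U = 290 − 6·33 = 92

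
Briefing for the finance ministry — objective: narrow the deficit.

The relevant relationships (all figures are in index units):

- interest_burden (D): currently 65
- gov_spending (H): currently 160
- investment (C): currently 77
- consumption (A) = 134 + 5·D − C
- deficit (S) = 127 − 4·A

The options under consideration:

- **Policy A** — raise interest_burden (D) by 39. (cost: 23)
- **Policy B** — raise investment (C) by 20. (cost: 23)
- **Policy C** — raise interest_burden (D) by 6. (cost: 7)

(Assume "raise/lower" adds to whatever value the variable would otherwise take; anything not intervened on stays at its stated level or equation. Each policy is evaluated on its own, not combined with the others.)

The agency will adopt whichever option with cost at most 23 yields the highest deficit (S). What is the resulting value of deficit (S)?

-1321

Policy A (D + 39):
  D = 65 + 39 = 104
  C = 77
  A = 134 + 5·104 − 77 = 577
  S = 127 − 4·577 = -2181
Policy B (C + 20):
  D = 65
  C = 77 + 20 = 97
  A = 134 + 5·65 − 97 = 362
  S = 127 − 4·362 = -1321
Policy C (D + 6):
  D = 65 + 6 = 71
  C = 77
  A = 134 + 5·71 − 77 = 412
  S = 127 − 4·412 = -1521
Comparing — Policy A: S=-2181, Policy B: S=-1321, Policy C: S=-1521. Highest is -1321 (Policy B).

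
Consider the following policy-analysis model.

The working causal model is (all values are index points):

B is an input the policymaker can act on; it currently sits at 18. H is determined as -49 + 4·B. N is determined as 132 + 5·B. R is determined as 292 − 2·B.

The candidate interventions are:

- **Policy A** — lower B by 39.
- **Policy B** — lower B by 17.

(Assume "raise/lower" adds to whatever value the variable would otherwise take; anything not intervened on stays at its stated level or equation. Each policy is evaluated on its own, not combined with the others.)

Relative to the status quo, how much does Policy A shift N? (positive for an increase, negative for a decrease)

-195

Baseline:
  B = 18
  N = 132 + 5·18 = 222
Policy A (B − 39):
  B = 18 − 39 = -21
  N = 132 + 5·(-21) = 27
Change in N: 27 − 222 = -195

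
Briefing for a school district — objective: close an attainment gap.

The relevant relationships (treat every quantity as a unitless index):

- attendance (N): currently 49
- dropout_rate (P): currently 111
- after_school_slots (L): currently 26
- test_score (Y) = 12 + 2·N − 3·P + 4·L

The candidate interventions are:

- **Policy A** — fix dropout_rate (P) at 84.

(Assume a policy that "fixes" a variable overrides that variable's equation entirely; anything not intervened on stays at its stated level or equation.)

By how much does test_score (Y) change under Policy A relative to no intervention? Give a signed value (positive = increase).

81

Baseline:
  N = 49
  P = 111
  L = 26
  Y = 12 + 2·49 − 3·111 + 4·26 = -119
Policy A (P := 84):
  N = 49
  P = 84
  L = 26
  Y = 12 + 2·49 − 3·84 + 4·26 = -38
Change in Y: -38 − (-119) = 81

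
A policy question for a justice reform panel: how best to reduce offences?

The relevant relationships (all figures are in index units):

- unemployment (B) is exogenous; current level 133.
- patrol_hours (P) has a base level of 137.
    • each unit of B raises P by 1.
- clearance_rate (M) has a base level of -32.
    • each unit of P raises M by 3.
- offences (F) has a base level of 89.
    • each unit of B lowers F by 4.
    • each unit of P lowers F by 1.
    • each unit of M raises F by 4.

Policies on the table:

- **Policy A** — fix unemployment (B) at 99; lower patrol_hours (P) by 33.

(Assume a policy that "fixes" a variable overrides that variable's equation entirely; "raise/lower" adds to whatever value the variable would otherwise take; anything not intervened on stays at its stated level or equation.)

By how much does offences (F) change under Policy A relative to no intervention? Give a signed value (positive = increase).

Baseline:
  B = 133
  P = 137 + 133 = 270
  M = -32 + 3·270 = 778
  F = 89 − 4·133 − 270 + 4·778 = 2399
Policy A (B := 99, P − 33):
  B = 99
  P = 137 + 99 (−33 from intervention) = 203
  M = -32 + 3·203 = 577
  F = 89 − 4·99 − 203 + 4·577 = 1798
Change in F: 1798 − 2399 = -601

-601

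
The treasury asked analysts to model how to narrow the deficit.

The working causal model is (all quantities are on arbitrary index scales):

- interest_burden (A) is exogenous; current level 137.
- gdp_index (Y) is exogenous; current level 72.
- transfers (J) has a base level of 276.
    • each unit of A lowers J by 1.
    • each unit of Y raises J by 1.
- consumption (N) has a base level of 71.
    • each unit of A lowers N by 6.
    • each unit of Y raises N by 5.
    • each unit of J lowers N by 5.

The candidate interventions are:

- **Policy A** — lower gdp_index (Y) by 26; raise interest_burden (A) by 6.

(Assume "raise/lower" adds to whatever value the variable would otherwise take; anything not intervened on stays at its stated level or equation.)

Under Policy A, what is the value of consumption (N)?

-1452

Policy A (Y − 26, A + 6):
  A = 137 + 6 = 143
  Y = 72 − 26 = 46
  J = 276 − 143 + 46 = 179
  N = 71 − 6·143 + 5·46 − 5·179 = -1452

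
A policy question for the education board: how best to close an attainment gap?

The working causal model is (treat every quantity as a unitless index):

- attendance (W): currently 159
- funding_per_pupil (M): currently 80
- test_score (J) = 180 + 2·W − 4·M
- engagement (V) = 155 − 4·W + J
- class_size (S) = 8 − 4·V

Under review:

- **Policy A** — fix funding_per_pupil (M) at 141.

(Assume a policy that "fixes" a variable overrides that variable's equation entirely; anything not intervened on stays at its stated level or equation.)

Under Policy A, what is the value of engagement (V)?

Policy A (M := 141):
  W = 159
  M = 141
  J = 180 + 2·159 − 4·141 = -66
  V = 155 − 4·159 + (-66) = -547

-547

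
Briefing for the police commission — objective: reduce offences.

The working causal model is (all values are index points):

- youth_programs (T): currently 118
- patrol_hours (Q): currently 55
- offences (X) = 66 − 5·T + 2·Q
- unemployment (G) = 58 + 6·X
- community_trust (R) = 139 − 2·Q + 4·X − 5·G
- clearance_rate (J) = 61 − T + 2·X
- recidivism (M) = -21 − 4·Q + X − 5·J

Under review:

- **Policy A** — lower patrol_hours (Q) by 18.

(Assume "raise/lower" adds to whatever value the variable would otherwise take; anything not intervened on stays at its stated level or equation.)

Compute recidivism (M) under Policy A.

4166

Policy A (Q − 18):
  T = 118
  Q = 55 − 18 = 37
  X = 66 − 5·118 + 2·37 = -450
  J = 61 − 118 + 2·(-450) = -957
  M = -21 − 4·37 + (-450) − 5·(-957) = 4166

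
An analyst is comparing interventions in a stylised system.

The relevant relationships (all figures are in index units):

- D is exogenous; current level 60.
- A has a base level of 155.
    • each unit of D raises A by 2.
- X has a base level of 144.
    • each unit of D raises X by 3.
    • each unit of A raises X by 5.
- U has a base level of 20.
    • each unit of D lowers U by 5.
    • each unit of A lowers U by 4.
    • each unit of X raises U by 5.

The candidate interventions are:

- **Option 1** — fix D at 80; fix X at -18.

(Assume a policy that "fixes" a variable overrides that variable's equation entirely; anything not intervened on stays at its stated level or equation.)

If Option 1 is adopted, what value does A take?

Option 1 (D := 80, X := -18):
  D = 80
  A = 155 + 2·80 = 315

315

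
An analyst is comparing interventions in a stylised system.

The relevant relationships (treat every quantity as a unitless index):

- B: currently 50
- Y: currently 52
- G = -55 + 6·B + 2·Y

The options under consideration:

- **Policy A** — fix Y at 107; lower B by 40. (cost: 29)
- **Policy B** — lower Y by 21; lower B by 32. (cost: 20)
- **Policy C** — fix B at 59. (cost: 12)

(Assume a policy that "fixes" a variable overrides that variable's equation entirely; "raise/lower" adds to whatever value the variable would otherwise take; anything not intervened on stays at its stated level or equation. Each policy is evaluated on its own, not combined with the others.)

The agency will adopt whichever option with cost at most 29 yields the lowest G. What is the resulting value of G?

115

Policy A (Y := 107, B − 40):
  B = 50 − 40 = 10
  Y = 107
  G = -55 + 6·10 + 2·107 = 219
Policy B (Y − 21, B − 32):
  B = 50 − 32 = 18
  Y = 52 − 21 = 31
  G = -55 + 6·18 + 2·31 = 115
Policy C (B := 59):
  B = 59
  Y = 52
  G = -55 + 6·59 + 2·52 = 403
Comparing — Policy A: G=219, Policy B: G=115, Policy C: G=403. Lowest is 115 (Policy B).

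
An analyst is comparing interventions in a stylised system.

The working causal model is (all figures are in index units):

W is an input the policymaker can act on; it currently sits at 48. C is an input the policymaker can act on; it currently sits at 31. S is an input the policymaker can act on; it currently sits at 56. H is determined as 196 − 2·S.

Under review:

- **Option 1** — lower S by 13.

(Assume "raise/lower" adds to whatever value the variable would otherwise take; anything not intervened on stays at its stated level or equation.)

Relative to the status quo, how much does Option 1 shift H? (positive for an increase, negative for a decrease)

26

Baseline:
  S = 56
  H = 196 − 2·56 = 84
Option 1 (S − 13):
  S = 56 − 13 = 43
  H = 196 − 2·43 = 110
Change in H: 110 − 84 = 26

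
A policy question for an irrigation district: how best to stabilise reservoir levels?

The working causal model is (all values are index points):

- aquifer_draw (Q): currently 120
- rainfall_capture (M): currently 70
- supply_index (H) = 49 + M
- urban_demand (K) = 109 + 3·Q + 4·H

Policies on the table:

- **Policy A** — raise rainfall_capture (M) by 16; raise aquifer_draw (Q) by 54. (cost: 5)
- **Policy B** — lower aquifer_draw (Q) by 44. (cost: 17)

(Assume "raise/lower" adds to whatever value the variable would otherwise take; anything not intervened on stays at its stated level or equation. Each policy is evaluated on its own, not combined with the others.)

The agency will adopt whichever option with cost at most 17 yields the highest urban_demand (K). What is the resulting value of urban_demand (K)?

1171

Policy A (M + 16, Q + 54):
  Q = 120 + 54 = 174
  M = 70 + 16 = 86
  H = 49 + 86 = 135
  K = 109 + 3·174 + 4·135 = 1171
Policy B (Q − 44):
  Q = 120 − 44 = 76
  M = 70
  H = 49 + 70 = 119
  K = 109 + 3·76 + 4·119 = 813
Comparing — Policy A: K=1171, Policy B: K=813. Highest is 1171 (Policy A).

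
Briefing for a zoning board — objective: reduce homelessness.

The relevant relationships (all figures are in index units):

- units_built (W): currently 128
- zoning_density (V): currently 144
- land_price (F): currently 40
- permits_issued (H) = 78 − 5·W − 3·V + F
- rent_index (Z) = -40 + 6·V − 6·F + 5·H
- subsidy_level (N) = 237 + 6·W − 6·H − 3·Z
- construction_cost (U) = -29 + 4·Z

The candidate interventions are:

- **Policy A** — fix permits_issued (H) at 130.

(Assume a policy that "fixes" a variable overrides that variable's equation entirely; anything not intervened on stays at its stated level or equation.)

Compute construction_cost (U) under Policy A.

Policy A (H := 130):
  W = 128
  V = 144
  F = 40
  H = 130
  Z = -40 + 6·144 − 6·40 + 5·130 = 1234
  U = -29 + 4·1234 = 4907

4907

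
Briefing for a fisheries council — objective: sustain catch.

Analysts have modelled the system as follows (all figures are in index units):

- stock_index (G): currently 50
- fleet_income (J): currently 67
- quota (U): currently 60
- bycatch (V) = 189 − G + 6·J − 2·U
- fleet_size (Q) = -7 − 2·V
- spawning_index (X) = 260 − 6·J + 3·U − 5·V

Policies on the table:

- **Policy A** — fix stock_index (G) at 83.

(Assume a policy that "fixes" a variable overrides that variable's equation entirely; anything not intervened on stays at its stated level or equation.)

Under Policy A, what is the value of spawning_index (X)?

-1902

Policy A (G := 83):
  G = 83
  J = 67
  U = 60
  V = 189 − 83 + 6·67 − 2·60 = 388
  X = 260 − 6·67 + 3·60 − 5·388 = -1902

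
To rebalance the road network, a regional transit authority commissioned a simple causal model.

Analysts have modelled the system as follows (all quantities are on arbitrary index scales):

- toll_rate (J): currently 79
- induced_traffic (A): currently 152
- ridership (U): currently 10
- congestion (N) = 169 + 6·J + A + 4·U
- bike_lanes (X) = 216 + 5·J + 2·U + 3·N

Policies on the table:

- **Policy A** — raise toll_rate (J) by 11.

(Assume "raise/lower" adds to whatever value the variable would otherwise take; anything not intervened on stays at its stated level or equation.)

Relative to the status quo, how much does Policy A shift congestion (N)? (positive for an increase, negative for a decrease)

66

Baseline:
  J = 79
  A = 152
  U = 10
  N = 169 + 6·79 + 152 + 4·10 = 835
Policy A (J + 11):
  J = 79 + 11 = 90
  A = 152
  U = 10
  N = 169 + 6·90 + 152 + 4·10 = 901
Change in N: 901 − 835 = 66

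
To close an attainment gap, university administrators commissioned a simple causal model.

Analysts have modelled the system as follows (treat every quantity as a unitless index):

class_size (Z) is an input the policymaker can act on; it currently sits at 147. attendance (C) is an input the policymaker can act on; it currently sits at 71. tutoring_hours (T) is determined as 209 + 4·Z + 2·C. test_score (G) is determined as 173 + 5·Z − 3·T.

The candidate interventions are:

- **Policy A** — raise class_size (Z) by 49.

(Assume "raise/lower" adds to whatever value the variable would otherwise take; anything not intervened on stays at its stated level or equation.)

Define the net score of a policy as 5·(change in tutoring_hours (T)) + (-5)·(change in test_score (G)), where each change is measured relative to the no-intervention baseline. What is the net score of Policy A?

Baseline:
  Z = 147
  C = 71
  T = 209 + 4·147 + 2·71 = 939
  G = 173 + 5·147 − 3·939 = -1909
Policy A (Z + 49):
  Z = 147 + 49 = 196
  C = 71
  T = 209 + 4·196 + 2·71 = 1135
  G = 173 + 5·196 − 3·1135 = -2252
ΔT = 1135 − 939 = 196; ΔG = -2252 − (-1909) = -343
Score = 5·196 + (-5)·(-343) = 2695

2695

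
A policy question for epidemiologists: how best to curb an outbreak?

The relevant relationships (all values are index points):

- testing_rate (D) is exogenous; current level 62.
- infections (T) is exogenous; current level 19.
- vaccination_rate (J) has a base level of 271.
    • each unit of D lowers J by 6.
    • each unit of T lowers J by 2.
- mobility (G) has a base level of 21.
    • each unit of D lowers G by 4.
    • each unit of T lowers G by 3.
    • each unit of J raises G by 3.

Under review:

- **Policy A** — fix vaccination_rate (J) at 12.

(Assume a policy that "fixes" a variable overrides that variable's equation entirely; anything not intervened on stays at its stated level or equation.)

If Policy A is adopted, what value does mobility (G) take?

-248

Policy A (J := 12):
  D = 62
  T = 19
  J = 12
  G = 21 − 4·62 − 3·19 + 3·12 = -248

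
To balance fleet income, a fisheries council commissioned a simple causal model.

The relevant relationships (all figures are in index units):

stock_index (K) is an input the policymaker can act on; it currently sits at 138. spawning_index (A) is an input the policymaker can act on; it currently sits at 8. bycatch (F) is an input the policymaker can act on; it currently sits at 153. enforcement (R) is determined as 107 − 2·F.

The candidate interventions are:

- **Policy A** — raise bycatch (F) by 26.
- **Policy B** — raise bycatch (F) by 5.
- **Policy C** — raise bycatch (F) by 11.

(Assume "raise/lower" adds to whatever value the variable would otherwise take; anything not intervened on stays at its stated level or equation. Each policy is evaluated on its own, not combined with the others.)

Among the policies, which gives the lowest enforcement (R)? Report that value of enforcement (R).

Policy A (F + 26):
  F = 153 + 26 = 179
  R = 107 − 2·179 = -251
Policy B (F + 5):
  F = 153 + 5 = 158
  R = 107 − 2·158 = -209
Policy C (F + 11):
  F = 153 + 11 = 164
  R = 107 − 2·164 = -221
Comparing — Policy A: R=-251, Policy B: R=-209, Policy C: R=-221. Lowest is -251 (Policy A).

-251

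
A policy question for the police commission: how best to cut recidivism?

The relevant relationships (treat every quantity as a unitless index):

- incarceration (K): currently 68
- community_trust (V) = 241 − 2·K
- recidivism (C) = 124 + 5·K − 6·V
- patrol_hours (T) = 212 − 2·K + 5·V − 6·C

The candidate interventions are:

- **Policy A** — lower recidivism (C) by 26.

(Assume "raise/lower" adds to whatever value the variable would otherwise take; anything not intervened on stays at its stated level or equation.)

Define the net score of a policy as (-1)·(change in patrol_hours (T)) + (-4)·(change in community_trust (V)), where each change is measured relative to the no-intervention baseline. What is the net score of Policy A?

-156

Baseline:
  K = 68
  V = 241 − 2·68 = 105
  C = 124 + 5·68 − 6·105 = -166
  T = 212 − 2·68 + 5·105 − 6·(-166) = 1597
Policy A (C − 26):
  K = 68
  V = 241 − 2·68 = 105
  C = 124 + 5·68 − 6·105 (−26 from intervention) = -192
  T = 212 − 2·68 + 5·105 − 6·(-192) = 1753
ΔT = 1753 − 1597 = 156; ΔV = 105 − 105 = 0
Score = (-1)·156 + (-4)·0 = -156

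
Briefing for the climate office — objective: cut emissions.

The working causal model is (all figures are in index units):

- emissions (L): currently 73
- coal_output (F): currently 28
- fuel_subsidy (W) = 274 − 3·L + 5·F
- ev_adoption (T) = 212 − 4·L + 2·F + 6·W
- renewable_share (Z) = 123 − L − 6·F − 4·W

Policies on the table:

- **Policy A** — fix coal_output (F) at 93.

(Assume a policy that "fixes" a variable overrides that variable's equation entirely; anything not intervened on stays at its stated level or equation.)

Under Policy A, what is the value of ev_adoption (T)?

Policy A (F := 93):
  L = 73
  F = 93
  W = 274 − 3·73 + 5·93 = 520
  T = 212 − 4·73 + 2·93 + 6·520 = 3226

3226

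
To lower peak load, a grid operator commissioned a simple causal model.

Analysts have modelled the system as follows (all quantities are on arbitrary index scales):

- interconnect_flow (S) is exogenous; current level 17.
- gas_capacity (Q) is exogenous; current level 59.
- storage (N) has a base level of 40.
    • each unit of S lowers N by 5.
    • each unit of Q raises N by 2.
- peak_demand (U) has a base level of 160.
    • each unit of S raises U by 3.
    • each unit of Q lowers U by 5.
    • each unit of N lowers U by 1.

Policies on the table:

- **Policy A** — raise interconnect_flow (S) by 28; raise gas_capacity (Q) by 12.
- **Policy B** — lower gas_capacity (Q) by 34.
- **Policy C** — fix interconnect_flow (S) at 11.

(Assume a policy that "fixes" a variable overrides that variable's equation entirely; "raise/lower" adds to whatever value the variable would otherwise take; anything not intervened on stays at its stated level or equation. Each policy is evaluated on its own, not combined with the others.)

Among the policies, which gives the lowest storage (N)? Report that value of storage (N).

-43

Policy A (S + 28, Q + 12):
  S = 17 + 28 = 45
  Q = 59 + 12 = 71
  N = 40 − 5·45 + 2·71 = -43
Policy B (Q − 34):
  S = 17
  Q = 59 − 34 = 25
  N = 40 − 5·17 + 2·25 = 5
Policy C (S := 11):
  S = 11
  Q = 59
  N = 40 − 5·11 + 2·59 = 103
Comparing — Policy A: N=-43, Policy B: N=5, Policy C: N=103. Lowest is -43 (Policy A).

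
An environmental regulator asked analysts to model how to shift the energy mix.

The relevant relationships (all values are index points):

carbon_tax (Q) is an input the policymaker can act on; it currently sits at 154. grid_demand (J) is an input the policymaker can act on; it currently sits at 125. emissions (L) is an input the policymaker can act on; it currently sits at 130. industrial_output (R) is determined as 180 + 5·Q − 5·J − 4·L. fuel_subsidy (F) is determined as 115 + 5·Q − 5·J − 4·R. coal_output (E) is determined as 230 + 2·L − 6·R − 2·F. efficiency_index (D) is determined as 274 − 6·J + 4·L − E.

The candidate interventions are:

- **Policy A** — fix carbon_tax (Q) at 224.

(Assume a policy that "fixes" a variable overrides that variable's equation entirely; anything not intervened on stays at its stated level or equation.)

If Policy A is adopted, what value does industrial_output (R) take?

155

Policy A (Q := 224):
  Q = 224
  J = 125
  L = 130
  R = 180 + 5·224 − 5·125 − 4·130 = 155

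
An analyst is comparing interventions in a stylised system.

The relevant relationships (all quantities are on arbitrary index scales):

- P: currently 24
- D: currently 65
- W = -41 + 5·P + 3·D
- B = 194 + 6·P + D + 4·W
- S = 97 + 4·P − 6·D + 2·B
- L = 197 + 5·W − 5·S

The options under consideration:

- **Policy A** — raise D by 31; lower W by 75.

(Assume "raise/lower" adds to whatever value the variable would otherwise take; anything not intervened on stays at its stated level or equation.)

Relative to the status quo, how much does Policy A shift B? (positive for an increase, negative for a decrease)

103

Baseline:
  P = 24
  D = 65
  W = -41 + 5·24 + 3·65 = 274
  B = 194 + 6·24 + 65 + 4·274 = 1499
Policy A (D + 31, W − 75):
  P = 24
  D = 65 + 31 = 96
  W = -41 + 5·24 + 3·96 (−75 from intervention) = 292
  B = 194 + 6·24 + 96 + 4·292 = 1602
Change in B: 1602 − 1499 = 103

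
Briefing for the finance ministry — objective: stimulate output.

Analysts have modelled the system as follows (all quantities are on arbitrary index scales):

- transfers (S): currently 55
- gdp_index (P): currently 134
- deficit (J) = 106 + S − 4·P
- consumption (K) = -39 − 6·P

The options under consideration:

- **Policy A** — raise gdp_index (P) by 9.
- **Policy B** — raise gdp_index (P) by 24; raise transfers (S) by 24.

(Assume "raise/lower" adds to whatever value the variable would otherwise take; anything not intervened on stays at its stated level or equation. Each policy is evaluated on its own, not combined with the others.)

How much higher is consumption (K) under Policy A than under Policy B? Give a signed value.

Policy A (P + 9):
  P = 134 + 9 = 143
  K = -39 − 6·143 = -897
Policy B (P + 24, S + 24):
  P = 134 + 24 = 158
  K = -39 − 6·158 = -987
K: -897 − (-987) = 90

90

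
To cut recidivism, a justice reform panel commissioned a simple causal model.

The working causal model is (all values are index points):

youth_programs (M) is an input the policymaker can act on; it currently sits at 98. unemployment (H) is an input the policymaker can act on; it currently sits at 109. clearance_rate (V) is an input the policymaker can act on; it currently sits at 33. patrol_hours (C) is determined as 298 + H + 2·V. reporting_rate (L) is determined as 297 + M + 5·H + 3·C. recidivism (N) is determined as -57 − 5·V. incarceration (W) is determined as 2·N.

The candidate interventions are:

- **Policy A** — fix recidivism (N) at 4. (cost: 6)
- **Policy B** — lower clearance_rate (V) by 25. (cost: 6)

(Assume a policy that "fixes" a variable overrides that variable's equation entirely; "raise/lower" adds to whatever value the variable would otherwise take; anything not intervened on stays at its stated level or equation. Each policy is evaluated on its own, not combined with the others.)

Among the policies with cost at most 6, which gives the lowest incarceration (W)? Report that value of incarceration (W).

Policy A (N := 4):
  V = 33
  N = 4
  W = 0 + 2·4 = 8
Policy B (V − 25):
  V = 33 − 25 = 8
  N = -57 − 5·8 = -97
  W = 0 + 2·(-97) = -194
Comparing — Policy A: W=8, Policy B: W=-194. Lowest is -194 (Policy B).

-194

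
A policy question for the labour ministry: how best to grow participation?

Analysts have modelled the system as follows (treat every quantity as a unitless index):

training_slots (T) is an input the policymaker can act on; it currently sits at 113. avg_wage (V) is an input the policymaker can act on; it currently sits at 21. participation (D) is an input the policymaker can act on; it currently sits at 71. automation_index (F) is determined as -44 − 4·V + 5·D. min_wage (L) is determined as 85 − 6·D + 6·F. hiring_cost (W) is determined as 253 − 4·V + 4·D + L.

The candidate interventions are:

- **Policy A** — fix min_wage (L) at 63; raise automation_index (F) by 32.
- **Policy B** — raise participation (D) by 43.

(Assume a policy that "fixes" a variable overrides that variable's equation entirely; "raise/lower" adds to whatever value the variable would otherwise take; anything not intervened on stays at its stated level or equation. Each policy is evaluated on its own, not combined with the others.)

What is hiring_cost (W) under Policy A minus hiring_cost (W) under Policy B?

-2162

Policy A (L := 63, F + 32):
  V = 21
  D = 71
  F = -44 − 4·21 + 5·71 (+32 from intervention) = 259
  L = 63
  W = 253 − 4·21 + 4·71 + 63 = 516
Policy B (D + 43):
  V = 21
  D = 71 + 43 = 114
  F = -44 − 4·21 + 5·114 = 442
  L = 85 − 6·114 + 6·442 = 2053
  W = 253 − 4·21 + 4·114 + 2053 = 2678
W: 516 − 2678 = -2162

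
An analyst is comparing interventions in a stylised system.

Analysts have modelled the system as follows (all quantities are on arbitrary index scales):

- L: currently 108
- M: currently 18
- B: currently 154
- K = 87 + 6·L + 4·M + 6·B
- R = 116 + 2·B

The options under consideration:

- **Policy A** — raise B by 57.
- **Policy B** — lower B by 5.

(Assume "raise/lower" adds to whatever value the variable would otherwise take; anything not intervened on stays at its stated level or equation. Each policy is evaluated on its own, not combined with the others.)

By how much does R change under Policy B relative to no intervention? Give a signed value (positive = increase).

-10

Baseline:
  B = 154
  R = 116 + 2·154 = 424
Policy B (B − 5):
  B = 154 − 5 = 149
  R = 116 + 2·149 = 414
Change in R: 414 − 424 = -10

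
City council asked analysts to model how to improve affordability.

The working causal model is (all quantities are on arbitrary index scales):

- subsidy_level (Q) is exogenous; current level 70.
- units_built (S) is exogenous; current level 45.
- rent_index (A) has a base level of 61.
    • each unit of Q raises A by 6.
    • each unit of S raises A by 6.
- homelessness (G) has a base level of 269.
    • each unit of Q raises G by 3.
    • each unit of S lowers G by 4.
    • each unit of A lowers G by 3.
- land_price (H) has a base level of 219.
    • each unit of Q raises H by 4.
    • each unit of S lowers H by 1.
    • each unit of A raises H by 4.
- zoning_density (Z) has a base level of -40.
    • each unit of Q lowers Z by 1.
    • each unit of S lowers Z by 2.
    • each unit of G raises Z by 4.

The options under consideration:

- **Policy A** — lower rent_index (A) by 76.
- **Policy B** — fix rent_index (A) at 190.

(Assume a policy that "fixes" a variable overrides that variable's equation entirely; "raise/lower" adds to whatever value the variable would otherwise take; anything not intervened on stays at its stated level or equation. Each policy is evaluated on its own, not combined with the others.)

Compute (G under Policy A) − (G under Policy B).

Policy A (A − 76):
  Q = 70
  S = 45
  A = 61 + 6·70 + 6·45 (−76 from intervention) = 675
  G = 269 + 3·70 − 4·45 − 3·675 = -1726
Policy B (A := 190):
  Q = 70
  S = 45
  A = 190
  G = 269 + 3·70 − 4·45 − 3·190 = -271
G: -1726 − (-271) = -1455

-1455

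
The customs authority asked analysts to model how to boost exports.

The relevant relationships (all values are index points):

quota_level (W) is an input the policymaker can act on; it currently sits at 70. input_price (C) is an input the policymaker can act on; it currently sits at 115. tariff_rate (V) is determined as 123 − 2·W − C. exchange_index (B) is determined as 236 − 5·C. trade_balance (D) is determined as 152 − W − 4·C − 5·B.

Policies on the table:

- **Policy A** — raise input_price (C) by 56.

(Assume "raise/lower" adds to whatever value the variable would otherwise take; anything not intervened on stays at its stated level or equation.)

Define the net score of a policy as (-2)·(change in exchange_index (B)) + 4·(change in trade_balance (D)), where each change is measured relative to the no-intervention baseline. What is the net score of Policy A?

Baseline:
  W = 70
  C = 115
  B = 236 − 5·115 = -339
  D = 152 − 70 − 4·115 − 5·(-339) = 1317
Policy A (C + 56):
  W = 70
  C = 115 + 56 = 171
  B = 236 − 5·171 = -619
  D = 152 − 70 − 4·171 − 5·(-619) = 2493
ΔB = -619 − (-339) = -280; ΔD = 2493 − 1317 = 1176
Score = (-2)·(-280) + 4·1176 = 5264

5264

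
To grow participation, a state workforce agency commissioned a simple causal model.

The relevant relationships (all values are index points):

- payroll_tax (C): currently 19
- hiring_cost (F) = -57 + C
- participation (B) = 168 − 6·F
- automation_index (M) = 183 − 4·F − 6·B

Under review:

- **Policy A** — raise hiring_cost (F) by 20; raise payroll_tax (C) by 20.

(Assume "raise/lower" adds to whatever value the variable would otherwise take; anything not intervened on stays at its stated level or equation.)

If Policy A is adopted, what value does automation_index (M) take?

Policy A (F + 20, C + 20):
  C = 19 + 20 = 39
  F = -57 + 39 (+20 from intervention) = 2
  B = 168 − 6·2 = 156
  M = 183 − 4·2 − 6·156 = -761

-761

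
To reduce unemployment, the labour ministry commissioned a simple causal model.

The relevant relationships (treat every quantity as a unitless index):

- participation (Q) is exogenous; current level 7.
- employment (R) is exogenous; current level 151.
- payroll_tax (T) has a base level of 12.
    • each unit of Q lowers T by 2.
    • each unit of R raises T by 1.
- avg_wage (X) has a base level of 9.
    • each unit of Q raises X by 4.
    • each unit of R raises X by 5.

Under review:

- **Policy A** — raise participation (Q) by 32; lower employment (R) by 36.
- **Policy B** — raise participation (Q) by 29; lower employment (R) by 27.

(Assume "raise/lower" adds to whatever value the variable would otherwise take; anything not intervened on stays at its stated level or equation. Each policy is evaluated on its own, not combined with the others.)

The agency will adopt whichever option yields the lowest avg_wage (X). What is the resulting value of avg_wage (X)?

Policy A (Q + 32, R − 36):
  Q = 7 + 32 = 39
  R = 151 − 36 = 115
  X = 9 + 4·39 + 5·115 = 740
Policy B (Q + 29, R − 27):
  Q = 7 + 29 = 36
  R = 151 − 27 = 124
  X = 9 + 4·36 + 5·124 = 773
Comparing — Policy A: X=740, Policy B: X=773. Lowest is 740 (Policy A).

740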